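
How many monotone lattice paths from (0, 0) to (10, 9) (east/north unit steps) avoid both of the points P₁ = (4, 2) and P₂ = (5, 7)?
Number of paths = 51896

Inclusion–exclusion. Total paths: C(19, 10) = 92378. Through P₁: C(6, 4)·C(13, 6) = 25740. Through P₂: C(12, 5)·C(7, 5) = 16632. Since P₁ is strictly southwest of P₂, a monotone path through both must visit P₁ then P₂; paths through both = C(6, 4)·C(6, 1)·C(7, 5) = 1890. Avoid both = 92378 − 25740 − 16632 + 1890 = 51896.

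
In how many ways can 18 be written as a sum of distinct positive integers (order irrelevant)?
q(18) = 46

A partition into distinct parts is a strictly decreasing sequence summing to n. The recurrence d(n, m) = d(n, m−1) + d(n−m, m−1) (use part m at most once) with q(n) = d(n, n) gives q(18) = 46. (Euler's theorem: # distinct-part partitions = # odd-part partitions.)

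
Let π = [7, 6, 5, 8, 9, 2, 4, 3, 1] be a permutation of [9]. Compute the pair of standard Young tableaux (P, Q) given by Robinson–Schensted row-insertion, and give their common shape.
P = [1, 3, 9] / [2, 8] / [4] / [5] / [6] / [7];  Q = [1, 4, 5] / [2, 7] / [3] / [6] / [8] / [9];  common shape = (3, 2, 1, 1, 1, 1)

Row-insert the values π_1, π_2, … into P one at a time, bumping the leftmost entry strictly greater than the inserted value down to the next row. The recording tableau Q records, in position (i, j), the step at which that cell was added to P.
  Insert 7 (step 1): P = [7];  Q = [1]
  Insert 6 (step 2): P = [6] / [7];  Q = [1] / [2]
  Insert 5 (step 3): P = [5] / [6] / [7];  Q = [1] / [2] / [3]
  Insert 8 (step 4): P = [5, 8] / [6] / [7];  Q = [1, 4] / [2] / [3]
  Insert 9 (step 5): P = [5, 8, 9] / [6] / [7];  Q = [1, 4, 5] / [2] / [3]
  Insert 2 (step 6): P = [2, 8, 9] / [5] / [6] / [7];  Q = [1, 4, 5] / [2] / [3] / [6]
  Insert 4 (step 7): P = [2, 4, 9] / [5, 8] / [6] / [7];  Q = [1, 4, 5] / [2, 7] / [3] / [6]
  Insert 3 (step 8): P = [2, 3, 9] / [4, 8] / [5] / [6] / [7];  Q = [1, 4, 5] / [2, 7] / [3] / [6] / [8]
  Insert 1 (step 9): P = [1, 3, 9] / [2, 8] / [4] / [5] / [6] / [7];  Q = [1, 4, 5] / [2, 7] / [3] / [6] / [8] / [9]
Final shape: (3, 2, 1, 1, 1, 1).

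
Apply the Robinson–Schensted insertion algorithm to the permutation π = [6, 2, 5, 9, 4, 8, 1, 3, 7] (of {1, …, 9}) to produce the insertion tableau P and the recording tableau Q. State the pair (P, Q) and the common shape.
P = [1, 3, 7] / [2, 4, 8] / [5, 9] / [6];  Q = [1, 3, 4] / [2, 6, 9] / [5, 8] / [7];  common shape = (3, 3, 2, 1)

Row-insert the values π_1, π_2, … into P one at a time, bumping the leftmost entry strictly greater than the inserted value down to the next row. The recording tableau Q records, in position (i, j), the step at which that cell was added to P.
  Insert 6 (step 1): P = [6];  Q = [1]
  Insert 2 (step 2): P = [2] / [6];  Q = [1] / [2]
  Insert 5 (step 3): P = [2, 5] / [6];  Q = [1, 3] / [2]
  Insert 9 (step 4): P = [2, 5, 9] / [6];  Q = [1, 3, 4] / [2]
  Insert 4 (step 5): P = [2, 4, 9] / [5] / [6];  Q = [1, 3, 4] / [2] / [5]
  Insert 8 (step 6): P = [2, 4, 8] / [5, 9] / [6];  Q = [1, 3, 4] / [2, 6] / [5]
  Insert 1 (step 7): P = [1, 4, 8] / [2, 9] / [5] / [6];  Q = [1, 3, 4] / [2, 6] / [5] / [7]
  Insert 3 (step 8): P = [1, 3, 8] / [2, 4] / [5, 9] / [6];  Q = [1, 3, 4] / [2, 6] / [5, 8] / [7]
  Insert 7 (step 9): P = [1, 3, 7] / [2, 4, 8] / [5, 9] / [6];  Q = [1, 3, 4] / [2, 6, 9] / [5, 8] / [7]
Final shape: (3, 3, 2, 1).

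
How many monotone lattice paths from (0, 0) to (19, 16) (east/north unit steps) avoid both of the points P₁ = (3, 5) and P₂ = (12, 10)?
Number of paths = 2412546486

Inclusion–exclusion. Total paths: C(35, 19) = 4059928950. Through P₁: C(8, 3)·C(27, 16) = 730122120. Through P₂: C(22, 12)·C(13, 7) = 1109644536. Since P₁ is strictly southwest of P₂, a monotone path through both must visit P₁ then P₂; paths through both = C(8, 3)·C(14, 9)·C(13, 7) = 192384192. Avoid both = 4059928950 − 730122120 − 1109644536 + 192384192 = 2412546486.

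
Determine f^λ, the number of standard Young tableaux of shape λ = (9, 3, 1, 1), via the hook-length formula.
# SYT of shape (9, 3, 1, 1) = 7007

Hook-length formula: f^λ = n! / Π hook(c), product over all cells c of the Young diagram. For λ = (9, 3, 1, 1), n = 14 boxes. Hook lengths by row (left-to-right, top-to-bottom): [12, 9, 8, 6, 5, 4, 3, 2, 1]; [5, 2, 1]; [2]; [1]. Product of hooks = 12441600. So f^λ = 14! / 12441600 = 87178291200 / 12441600 = 7007.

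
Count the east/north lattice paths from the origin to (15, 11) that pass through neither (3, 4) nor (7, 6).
Number of paths = 4429763

Inclusion–exclusion. Total paths: C(26, 15) = 7726160. Through P₁: C(7, 3)·C(19, 12) = 1763580. Through P₂: C(13, 7)·C(13, 8) = 2208492. Since P₁ is strictly southwest of P₂, a monotone path through both must visit P₁ then P₂; paths through both = C(7, 3)·C(6, 4)·C(13, 8) = 675675. Avoid both = 7726160 − 1763580 − 2208492 + 675675 = 4429763.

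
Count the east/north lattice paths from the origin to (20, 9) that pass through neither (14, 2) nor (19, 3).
Number of paths = 9803345

Inclusion–exclusion. Total paths: C(29, 20) = 10015005. Through P₁: C(16, 14)·C(13, 6) = 205920. Through P₂: C(22, 19)·C(7, 1) = 10780. Since P₁ is strictly southwest of P₂, a monotone path through both must visit P₁ then P₂; paths through both = C(16, 14)·C(6, 5)·C(7, 1) = 5040. Avoid both = 10015005 − 205920 − 10780 + 5040 = 9803345.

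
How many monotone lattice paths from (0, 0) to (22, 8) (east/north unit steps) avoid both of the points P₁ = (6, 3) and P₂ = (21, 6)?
Number of paths = 3461211

Inclusion–exclusion. Total paths: C(30, 22) = 5852925. Through P₁: C(9, 6)·C(21, 16) = 1709316. Through P₂: C(27, 21)·C(3, 1) = 888030. Since P₁ is strictly southwest of P₂, a monotone path through both must visit P₁ then P₂; paths through both = C(9, 6)·C(18, 15)·C(3, 1) = 205632. Avoid both = 5852925 − 1709316 − 888030 + 205632 = 3461211.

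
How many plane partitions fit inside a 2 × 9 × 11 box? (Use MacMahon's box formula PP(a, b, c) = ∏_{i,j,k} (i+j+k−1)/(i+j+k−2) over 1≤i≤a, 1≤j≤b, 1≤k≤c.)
PP(2, 9, 11) = 4936848280

Evaluate the triple product over i = 1..2, j = 1..9, k = 1..11. The factors are (2/1) · (3/2) · (4/3) · (5/4) · (6/5) · (7/6) · (8/7) · (9/8) · … (198 factors total). The numerators and denominators telescope so the product is an integer; carrying out the multiplication exactly gives PP(2, 9, 11) = 4936848280.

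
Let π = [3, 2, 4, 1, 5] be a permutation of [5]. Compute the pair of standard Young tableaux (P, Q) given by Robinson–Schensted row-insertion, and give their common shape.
P = [1, 4, 5] / [2] / [3];  Q = [1, 3, 5] / [2] / [4];  common shape = (3, 1, 1)

Row-insert the values π_1, π_2, … into P one at a time, bumping the leftmost entry strictly greater than the inserted value down to the next row. The recording tableau Q records, in position (i, j), the step at which that cell was added to P.
  Insert 3 (step 1): P = [3];  Q = [1]
  Insert 2 (step 2): P = [2] / [3];  Q = [1] / [2]
  Insert 4 (step 3): P = [2, 4] / [3];  Q = [1, 3] / [2]
  Insert 1 (step 4): P = [1, 4] / [2] / [3];  Q = [1, 3] / [2] / [4]
  Insert 5 (step 5): P = [1, 4, 5] / [2] / [3];  Q = [1, 3, 5] / [2] / [4]
Final shape: (3, 1, 1).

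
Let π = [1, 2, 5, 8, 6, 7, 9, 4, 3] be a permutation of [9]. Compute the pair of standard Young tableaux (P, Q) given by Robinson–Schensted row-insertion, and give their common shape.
P = [1, 2, 3, 6, 7, 9] / [4] / [5] / [8];  Q = [1, 2, 3, 4, 6, 7] / [5] / [8] / [9];  common shape = (6, 1, 1, 1)

Row-insert the values π_1, π_2, … into P one at a time, bumping the leftmost entry strictly greater than the inserted value down to the next row. The recording tableau Q records, in position (i, j), the step at which that cell was added to P.
  Insert 1 (step 1): P = [1];  Q = [1]
  Insert 2 (step 2): P = [1, 2];  Q = [1, 2]
  Insert 5 (step 3): P = [1, 2, 5];  Q = [1, 2, 3]
  Insert 8 (step 4): P = [1, 2, 5, 8];  Q = [1, 2, 3, 4]
  Insert 6 (step 5): P = [1, 2, 5, 6] / [8];  Q = [1, 2, 3, 4] / [5]
  Insert 7 (step 6): P = [1, 2, 5, 6, 7] / [8];  Q = [1, 2, 3, 4, 6] / [5]
  Insert 9 (step 7): P = [1, 2, 5, 6, 7, 9] / [8];  Q = [1, 2, 3, 4, 6, 7] / [5]
  Insert 4 (step 8): P = [1, 2, 4, 6, 7, 9] / [5] / [8];  Q = [1, 2, 3, 4, 6, 7] / [5] / [8]
  Insert 3 (step 9): P = [1, 2, 3, 6, 7, 9] / [4] / [5] / [8];  Q = [1, 2, 3, 4, 6, 7] / [5] / [8] / [9]
Final shape: (6, 1, 1, 1).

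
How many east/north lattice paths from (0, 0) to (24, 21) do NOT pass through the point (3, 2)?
Number of paths = 2460831666150

Total paths from (0, 0) to (24, 21): C(45, 24) = 3773655750150. Paths through (3, 2): (paths (0, 0) → (3, 2)) × (paths (3, 2) → (24, 21)) = C(5, 3) · C(40, 21) = 10 · 131282408400 = 1312824084000. Avoidance count = 3773655750150 − 1312824084000 = 2460831666150.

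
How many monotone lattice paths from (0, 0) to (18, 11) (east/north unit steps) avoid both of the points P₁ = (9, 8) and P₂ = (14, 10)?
Number of paths = 21995360

Inclusion–exclusion. Total paths: C(29, 18) = 34597290. Through P₁: C(17, 9)·C(12, 9) = 5348200. Through P₂: C(24, 14)·C(5, 4) = 9806280. Since P₁ is strictly southwest of P₂, a monotone path through both must visit P₁ then P₂; paths through both = C(17, 9)·C(7, 5)·C(5, 4) = 2552550. Avoid both = 34597290 − 5348200 − 9806280 + 2552550 = 21995360.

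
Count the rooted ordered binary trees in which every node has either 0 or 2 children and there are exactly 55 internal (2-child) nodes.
C_55 = 1759414616608818870992479875972

These full binary trees are counted by the Catalan number C_n = (1/(n + 1)) · C(2n, n). For n = 55: C_55 = (1/56) · C(110, 55) = 98527218530093856775578873054432/56 = 1759414616608818870992479875972.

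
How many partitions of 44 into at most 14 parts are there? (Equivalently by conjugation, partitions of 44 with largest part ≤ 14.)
p(44, parts ≤ 14) = 52888

Use the recurrence p(n, m) = p(n, m−1) + p(n−m, m): either the largest part is < m (count p(n, m−1)) or the largest part is exactly m (remove one copy of m, count p(n−m, m)). With p(0, ·) = 1 this gives p(44, parts ≤ 14) = 52888. (By conjugating Young diagrams, this also counts partitions of 44 into at most 14 parts.)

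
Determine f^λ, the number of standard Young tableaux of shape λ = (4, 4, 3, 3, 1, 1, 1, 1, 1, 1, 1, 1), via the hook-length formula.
# SYT of shape (4, 4, 3, 3, 1, 1, 1, 1, 1, 1, 1, 1) = 69837768

Hook-length formula: f^λ = n! / Π hook(c), product over all cells c of the Young diagram. For λ = (4, 4, 3, 3, 1, 1, 1, 1, 1, 1, 1, 1), n = 22 boxes. Hook lengths by row (left-to-right, top-to-bottom): [15, 6, 5, 2]; [14, 5, 4, 1]; [12, 3, 2]; [11, 2, 1]; [8]; [7]; [6]; [5]; [4]; [3]; [2]; [1]. Product of hooks = 16094453760000. So f^λ = 22! / 16094453760000 = 1124000727777607680000 / 16094453760000 = 69837768.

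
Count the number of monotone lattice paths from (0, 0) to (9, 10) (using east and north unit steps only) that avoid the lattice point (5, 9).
Number of paths = 82368

Total paths from (0, 0) to (9, 10): C(19, 9) = 92378. Paths through (5, 9): (paths (0, 0) → (5, 9)) × (paths (5, 9) → (9, 10)) = C(14, 5) · C(5, 4) = 2002 · 5 = 10010. Avoidance count = 92378 − 10010 = 82368.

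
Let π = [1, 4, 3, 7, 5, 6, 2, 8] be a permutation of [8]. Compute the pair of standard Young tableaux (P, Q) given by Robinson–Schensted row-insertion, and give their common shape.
P = [1, 2, 5, 6, 8] / [3, 7] / [4];  Q = [1, 2, 4, 6, 8] / [3, 5] / [7];  common shape = (5, 2, 1)

Row-insert the values π_1, π_2, … into P one at a time, bumping the leftmost entry strictly greater than the inserted value down to the next row. The recording tableau Q records, in position (i, j), the step at which that cell was added to P.
  Insert 1 (step 1): P = [1];  Q = [1]
  Insert 4 (step 2): P = [1, 4];  Q = [1, 2]
  Insert 3 (step 3): P = [1, 3] / [4];  Q = [1, 2] / [3]
  Insert 7 (step 4): P = [1, 3, 7] / [4];  Q = [1, 2, 4] / [3]
  Insert 5 (step 5): P = [1, 3, 5] / [4, 7];  Q = [1, 2, 4] / [3, 5]
  Insert 6 (step 6): P = [1, 3, 5, 6] / [4, 7];  Q = [1, 2, 4, 6] / [3, 5]
  Insert 2 (step 7): P = [1, 2, 5, 6] / [3, 7] / [4];  Q = [1, 2, 4, 6] / [3, 5] / [7]
  Insert 8 (step 8): P = [1, 2, 5, 6, 8] / [3, 7] / [4];  Q = [1, 2, 4, 6, 8] / [3, 5] / [7]
Final shape: (5, 2, 1).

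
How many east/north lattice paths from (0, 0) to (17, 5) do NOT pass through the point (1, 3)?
Number of paths = 25722

Total paths from (0, 0) to (17, 5): C(22, 17) = 26334. Paths through (1, 3): (paths (0, 0) → (1, 3)) × (paths (1, 3) → (17, 5)) = C(4, 1) · C(18, 16) = 4 · 153 = 612. Avoidance count = 26334 − 612 = 25722.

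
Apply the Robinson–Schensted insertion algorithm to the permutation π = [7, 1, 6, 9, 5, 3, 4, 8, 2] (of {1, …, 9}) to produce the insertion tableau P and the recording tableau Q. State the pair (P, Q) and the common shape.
P = [1, 2, 4, 8] / [3, 9] / [5] / [6] / [7];  Q = [1, 3, 4, 8] / [2, 7] / [5] / [6] / [9];  common shape = (4, 2, 1, 1, 1)

Row-insert the values π_1, π_2, … into P one at a time, bumping the leftmost entry strictly greater than the inserted value down to the next row. The recording tableau Q records, in position (i, j), the step at which that cell was added to P.
  Insert 7 (step 1): P = [7];  Q = [1]
  Insert 1 (step 2): P = [1] / [7];  Q = [1] / [2]
  Insert 6 (step 3): P = [1, 6] / [7];  Q = [1, 3] / [2]
  Insert 9 (step 4): P = [1, 6, 9] / [7];  Q = [1, 3, 4] / [2]
  Insert 5 (step 5): P = [1, 5, 9] / [6] / [7];  Q = [1, 3, 4] / [2] / [5]
  Insert 3 (step 6): P = [1, 3, 9] / [5] / [6] / [7];  Q = [1, 3, 4] / [2] / [5] / [6]
  Insert 4 (step 7): P = [1, 3, 4] / [5, 9] / [6] / [7];  Q = [1, 3, 4] / [2, 7] / [5] / [6]
  Insert 8 (step 8): P = [1, 3, 4, 8] / [5, 9] / [6] / [7];  Q = [1, 3, 4, 8] / [2, 7] / [5] / [6]
  Insert 2 (step 9): P = [1, 2, 4, 8] / [3, 9] / [5] / [6] / [7];  Q = [1, 3, 4, 8] / [2, 7] / [5] / [6] / [9]
Final shape: (4, 2, 1, 1, 1).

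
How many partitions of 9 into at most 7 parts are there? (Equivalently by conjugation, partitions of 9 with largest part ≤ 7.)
p(9, parts ≤ 7) = 28

Partitions of 9 with all parts ≤ 7: 7+2, 7+1+1, 6+3, 6+2+1, 6+1+1+1, 5+4, 5+3+1, 5+2+2, 5+2+1+1, 5+1+1+1+1, 4+4+1, 4+3+2, 4+3+1+1, 4+2+2+1, 4+2+1+1+1, 4+1+1+1+1+1, 3+3+3, 3+3+2+1, 3+3+1+1+1, 3+2+2+2, 3+2+2+1+1, 3+2+1+1+1+1, 3+1+1+1+1+1+1, 2+2+2+2+1, 2+2+2+1+1+1, 2+2+1+1+1+1+1, 2+1+1+1+1+1+1+1, 1+1+1+1+1+1+1+1+1. Count = 28.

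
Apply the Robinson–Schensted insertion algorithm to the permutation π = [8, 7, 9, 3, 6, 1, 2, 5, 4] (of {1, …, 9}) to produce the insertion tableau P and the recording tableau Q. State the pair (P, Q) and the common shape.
P = [1, 2, 4] / [3, 5] / [6, 9] / [7] / [8];  Q = [1, 3, 8] / [2, 5] / [4, 7] / [6] / [9];  common shape = (3, 2, 2, 1, 1)

Row-insert the values π_1, π_2, … into P one at a time, bumping the leftmost entry strictly greater than the inserted value down to the next row. The recording tableau Q records, in position (i, j), the step at which that cell was added to P.
  Insert 8 (step 1): P = [8];  Q = [1]
  Insert 7 (step 2): P = [7] / [8];  Q = [1] / [2]
  Insert 9 (step 3): P = [7, 9] / [8];  Q = [1, 3] / [2]
  Insert 3 (step 4): P = [3, 9] / [7] / [8];  Q = [1, 3] / [2] / [4]
  Insert 6 (step 5): P = [3, 6] / [7, 9] / [8];  Q = [1, 3] / [2, 5] / [4]
  Insert 1 (step 6): P = [1, 6] / [3, 9] / [7] / [8];  Q = [1, 3] / [2, 5] / [4] / [6]
  Insert 2 (step 7): P = [1, 2] / [3, 6] / [7, 9] / [8];  Q = [1, 3] / [2, 5] / [4, 7] / [6]
  Insert 5 (step 8): P = [1, 2, 5] / [3, 6] / [7, 9] / [8];  Q = [1, 3, 8] / [2, 5] / [4, 7] / [6]
  Insert 4 (step 9): P = [1, 2, 4] / [3, 5] / [6, 9] / [7] / [8];  Q = [1, 3, 8] / [2, 5] / [4, 7] / [6] / [9]
Final shape: (3, 2, 2, 1, 1).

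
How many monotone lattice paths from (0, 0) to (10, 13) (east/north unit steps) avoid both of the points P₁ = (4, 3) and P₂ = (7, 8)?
Number of paths = 613186

Inclusion–exclusion. Total paths: C(23, 10) = 1144066. Through P₁: C(7, 4)·C(16, 6) = 280280. Through P₂: C(15, 7)·C(8, 3) = 360360. Since P₁ is strictly southwest of P₂, a monotone path through both must visit P₁ then P₂; paths through both = C(7, 4)·C(8, 3)·C(8, 3) = 109760. Avoid both = 1144066 − 280280 − 360360 + 109760 = 613186.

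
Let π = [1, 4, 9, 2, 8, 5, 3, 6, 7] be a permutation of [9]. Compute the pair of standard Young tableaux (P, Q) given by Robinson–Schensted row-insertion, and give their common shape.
P = [1, 2, 3, 6, 7] / [4, 5] / [8] / [9];  Q = [1, 2, 3, 8, 9] / [4, 5] / [6] / [7];  common shape = (5, 2, 1, 1)

Row-insert the values π_1, π_2, … into P one at a time, bumping the leftmost entry strictly greater than the inserted value down to the next row. The recording tableau Q records, in position (i, j), the step at which that cell was added to P.
  Insert 1 (step 1): P = [1];  Q = [1]
  Insert 4 (step 2): P = [1, 4];  Q = [1, 2]
  Insert 9 (step 3): P = [1, 4, 9];  Q = [1, 2, 3]
  Insert 2 (step 4): P = [1, 2, 9] / [4];  Q = [1, 2, 3] / [4]
  Insert 8 (step 5): P = [1, 2, 8] / [4, 9];  Q = [1, 2, 3] / [4, 5]
  Insert 5 (step 6): P = [1, 2, 5] / [4, 8] / [9];  Q = [1, 2, 3] / [4, 5] / [6]
  Insert 3 (step 7): P = [1, 2, 3] / [4, 5] / [8] / [9];  Q = [1, 2, 3] / [4, 5] / [6] / [7]
  Insert 6 (step 8): P = [1, 2, 3, 6] / [4, 5] / [8] / [9];  Q = [1, 2, 3, 8] / [4, 5] / [6] / [7]
  Insert 7 (step 9): P = [1, 2, 3, 6, 7] / [4, 5] / [8] / [9];  Q = [1, 2, 3, 8, 9] / [4, 5] / [6] / [7]
Final shape: (5, 2, 1, 1).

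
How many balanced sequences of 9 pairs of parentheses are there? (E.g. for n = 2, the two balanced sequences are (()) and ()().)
C_9 = 4862

These balanced parentheses are counted by the Catalan number C_n = (1/(n + 1)) · C(2n, n). For n = 9: C_9 = (1/10) · C(18, 9) = 48620/10 = 4862.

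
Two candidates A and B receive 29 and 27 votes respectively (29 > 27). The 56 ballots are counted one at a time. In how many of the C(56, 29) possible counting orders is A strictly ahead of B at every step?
Strict-lead orderings = 263747951750360

Total orderings of the 56 votes with 29 for A: C(56, 29) = 7384942649010080. By the Bertrand ballot formula (Cycle Lemma / reflection principle), the number of orderings in which A is strictly ahead of B throughout is (p − q)/(p + q) · C(p + q, p) = (29 − 27)/(29 + 27) · 7384942649010080 = 263747951750360.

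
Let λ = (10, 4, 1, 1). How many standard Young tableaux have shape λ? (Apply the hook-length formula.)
# SYT of shape (10, 4, 1, 1) = 43120

Hook-length formula: f^λ = n! / Π hook(c), product over all cells c of the Young diagram. For λ = (10, 4, 1, 1), n = 16 boxes. Hook lengths by row (left-to-right, top-to-bottom): [13, 10, 9, 8, 6, 5, 4, 3, 2, 1]; [6, 3, 2, 1]; [2]; [1]. Product of hooks = 485222400. So f^λ = 16! / 485222400 = 20922789888000 / 485222400 = 43120.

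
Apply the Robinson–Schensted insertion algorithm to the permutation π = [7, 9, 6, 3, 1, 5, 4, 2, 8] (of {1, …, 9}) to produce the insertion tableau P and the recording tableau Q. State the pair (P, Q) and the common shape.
P = [1, 2, 8] / [3, 4] / [5, 9] / [6] / [7];  Q = [1, 2, 9] / [3, 6] / [4, 7] / [5] / [8];  common shape = (3, 2, 2, 1, 1)

Row-insert the values π_1, π_2, … into P one at a time, bumping the leftmost entry strictly greater than the inserted value down to the next row. The recording tableau Q records, in position (i, j), the step at which that cell was added to P.
  Insert 7 (step 1): P = [7];  Q = [1]
  Insert 9 (step 2): P = [7, 9];  Q = [1, 2]
  Insert 6 (step 3): P = [6, 9] / [7];  Q = [1, 2] / [3]
  Insert 3 (step 4): P = [3, 9] / [6] / [7];  Q = [1, 2] / [3] / [4]
  Insert 1 (step 5): P = [1, 9] / [3] / [6] / [7];  Q = [1, 2] / [3] / [4] / [5]
  Insert 5 (step 6): P = [1, 5] / [3, 9] / [6] / [7];  Q = [1, 2] / [3, 6] / [4] / [5]
  Insert 4 (step 7): P = [1, 4] / [3, 5] / [6, 9] / [7];  Q = [1, 2] / [3, 6] / [4, 7] / [5]
  Insert 2 (step 8): P = [1, 2] / [3, 4] / [5, 9] / [6] / [7];  Q = [1, 2] / [3, 6] / [4, 7] / [5] / [8]
  Insert 8 (step 9): P = [1, 2, 8] / [3, 4] / [5, 9] / [6] / [7];  Q = [1, 2, 9] / [3, 6] / [4, 7] / [5] / [8]
Final shape: (3, 2, 2, 1, 1).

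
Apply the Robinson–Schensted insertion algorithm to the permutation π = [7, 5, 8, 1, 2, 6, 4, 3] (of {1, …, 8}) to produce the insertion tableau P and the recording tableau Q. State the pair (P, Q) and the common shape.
P = [1, 2, 3] / [4, 6] / [5, 8] / [7];  Q = [1, 3, 6] / [2, 5] / [4, 7] / [8];  common shape = (3, 2, 2, 1)

Row-insert the values π_1, π_2, … into P one at a time, bumping the leftmost entry strictly greater than the inserted value down to the next row. The recording tableau Q records, in position (i, j), the step at which that cell was added to P.
  Insert 7 (step 1): P = [7];  Q = [1]
  Insert 5 (step 2): P = [5] / [7];  Q = [1] / [2]
  Insert 8 (step 3): P = [5, 8] / [7];  Q = [1, 3] / [2]
  Insert 1 (step 4): P = [1, 8] / [5] / [7];  Q = [1, 3] / [2] / [4]
  Insert 2 (step 5): P = [1, 2] / [5, 8] / [7];  Q = [1, 3] / [2, 5] / [4]
  Insert 6 (step 6): P = [1, 2, 6] / [5, 8] / [7];  Q = [1, 3, 6] / [2, 5] / [4]
  Insert 4 (step 7): P = [1, 2, 4] / [5, 6] / [7, 8];  Q = [1, 3, 6] / [2, 5] / [4, 7]
  Insert 3 (step 8): P = [1, 2, 3] / [4, 6] / [5, 8] / [7];  Q = [1, 3, 6] / [2, 5] / [4, 7] / [8]
Final shape: (3, 2, 2, 1).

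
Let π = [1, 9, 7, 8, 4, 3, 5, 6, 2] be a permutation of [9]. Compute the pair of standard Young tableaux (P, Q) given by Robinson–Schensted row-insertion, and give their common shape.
P = [1, 2, 5, 6] / [3, 8] / [4] / [7] / [9];  Q = [1, 2, 4, 8] / [3, 7] / [5] / [6] / [9];  common shape = (4, 2, 1, 1, 1)

Row-insert the values π_1, π_2, … into P one at a time, bumping the leftmost entry strictly greater than the inserted value down to the next row. The recording tableau Q records, in position (i, j), the step at which that cell was added to P.
  Insert 1 (step 1): P = [1];  Q = [1]
  Insert 9 (step 2): P = [1, 9];  Q = [1, 2]
  Insert 7 (step 3): P = [1, 7] / [9];  Q = [1, 2] / [3]
  Insert 8 (step 4): P = [1, 7, 8] / [9];  Q = [1, 2, 4] / [3]
  Insert 4 (step 5): P = [1, 4, 8] / [7] / [9];  Q = [1, 2, 4] / [3] / [5]
  Insert 3 (step 6): P = [1, 3, 8] / [4] / [7] / [9];  Q = [1, 2, 4] / [3] / [5] / [6]
  Insert 5 (step 7): P = [1, 3, 5] / [4, 8] / [7] / [9];  Q = [1, 2, 4] / [3, 7] / [5] / [6]
  Insert 6 (step 8): P = [1, 3, 5, 6] / [4, 8] / [7] / [9];  Q = [1, 2, 4, 8] / [3, 7] / [5] / [6]
  Insert 2 (step 9): P = [1, 2, 5, 6] / [3, 8] / [4] / [7] / [9];  Q = [1, 2, 4, 8] / [3, 7] / [5] / [6] / [9]
Final shape: (4, 2, 1, 1, 1).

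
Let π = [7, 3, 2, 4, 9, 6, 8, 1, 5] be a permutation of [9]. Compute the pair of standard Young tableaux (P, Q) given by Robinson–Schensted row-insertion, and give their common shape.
P = [1, 4, 5, 8] / [2, 6] / [3, 9] / [7];  Q = [1, 4, 5, 7] / [2, 6] / [3, 9] / [8];  common shape = (4, 2, 2, 1)

Row-insert the values π_1, π_2, … into P one at a time, bumping the leftmost entry strictly greater than the inserted value down to the next row. The recording tableau Q records, in position (i, j), the step at which that cell was added to P.
  Insert 7 (step 1): P = [7];  Q = [1]
  Insert 3 (step 2): P = [3] / [7];  Q = [1] / [2]
  Insert 2 (step 3): P = [2] / [3] / [7];  Q = [1] / [2] / [3]
  Insert 4 (step 4): P = [2, 4] / [3] / [7];  Q = [1, 4] / [2] / [3]
  Insert 9 (step 5): P = [2, 4, 9] / [3] / [7];  Q = [1, 4, 5] / [2] / [3]
  Insert 6 (step 6): P = [2, 4, 6] / [3, 9] / [7];  Q = [1, 4, 5] / [2, 6] / [3]
  Insert 8 (step 7): P = [2, 4, 6, 8] / [3, 9] / [7];  Q = [1, 4, 5, 7] / [2, 6] / [3]
  Insert 1 (step 8): P = [1, 4, 6, 8] / [2, 9] / [3] / [7];  Q = [1, 4, 5, 7] / [2, 6] / [3] / [8]
  Insert 5 (step 9): P = [1, 4, 5, 8] / [2, 6] / [3, 9] / [7];  Q = [1, 4, 5, 7] / [2, 6] / [3, 9] / [8]
Final shape: (4, 2, 2, 1).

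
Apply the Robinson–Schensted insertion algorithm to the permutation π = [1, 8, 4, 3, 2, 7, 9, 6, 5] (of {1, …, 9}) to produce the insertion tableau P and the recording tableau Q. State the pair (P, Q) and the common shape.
P = [1, 2, 5, 9] / [3, 6] / [4, 7] / [8];  Q = [1, 2, 6, 7] / [3, 8] / [4, 9] / [5];  common shape = (4, 2, 2, 1)

Row-insert the values π_1, π_2, … into P one at a time, bumping the leftmost entry strictly greater than the inserted value down to the next row. The recording tableau Q records, in position (i, j), the step at which that cell was added to P.
  Insert 1 (step 1): P = [1];  Q = [1]
  Insert 8 (step 2): P = [1, 8];  Q = [1, 2]
  Insert 4 (step 3): P = [1, 4] / [8];  Q = [1, 2] / [3]
  Insert 3 (step 4): P = [1, 3] / [4] / [8];  Q = [1, 2] / [3] / [4]
  Insert 2 (step 5): P = [1, 2] / [3] / [4] / [8];  Q = [1, 2] / [3] / [4] / [5]
  Insert 7 (step 6): P = [1, 2, 7] / [3] / [4] / [8];  Q = [1, 2, 6] / [3] / [4] / [5]
  Insert 9 (step 7): P = [1, 2, 7, 9] / [3] / [4] / [8];  Q = [1, 2, 6, 7] / [3] / [4] / [5]
  Insert 6 (step 8): P = [1, 2, 6, 9] / [3, 7] / [4] / [8];  Q = [1, 2, 6, 7] / [3, 8] / [4] / [5]
  Insert 5 (step 9): P = [1, 2, 5, 9] / [3, 6] / [4, 7] / [8];  Q = [1, 2, 6, 7] / [3, 8] / [4, 9] / [5]
Final shape: (4, 2, 2, 1).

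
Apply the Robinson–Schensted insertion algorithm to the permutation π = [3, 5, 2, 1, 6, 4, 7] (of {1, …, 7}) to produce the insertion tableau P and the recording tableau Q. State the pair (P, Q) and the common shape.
P = [1, 4, 6, 7] / [2, 5] / [3];  Q = [1, 2, 5, 7] / [3, 6] / [4];  common shape = (4, 2, 1)

Row-insert the values π_1, π_2, … into P one at a time, bumping the leftmost entry strictly greater than the inserted value down to the next row. The recording tableau Q records, in position (i, j), the step at which that cell was added to P.
  Insert 3 (step 1): P = [3];  Q = [1]
  Insert 5 (step 2): P = [3, 5];  Q = [1, 2]
  Insert 2 (step 3): P = [2, 5] / [3];  Q = [1, 2] / [3]
  Insert 1 (step 4): P = [1, 5] / [2] / [3];  Q = [1, 2] / [3] / [4]
  Insert 6 (step 5): P = [1, 5, 6] / [2] / [3];  Q = [1, 2, 5] / [3] / [4]
  Insert 4 (step 6): P = [1, 4, 6] / [2, 5] / [3];  Q = [1, 2, 5] / [3, 6] / [4]
  Insert 7 (step 7): P = [1, 4, 6, 7] / [2, 5] / [3];  Q = [1, 2, 5, 7] / [3, 6] / [4]
Final shape: (4, 2, 1).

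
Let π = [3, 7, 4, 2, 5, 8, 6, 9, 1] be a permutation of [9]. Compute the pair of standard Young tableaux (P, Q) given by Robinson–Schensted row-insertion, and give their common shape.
P = [1, 4, 5, 6, 9] / [2, 8] / [3] / [7];  Q = [1, 2, 5, 6, 8] / [3, 7] / [4] / [9];  common shape = (5, 2, 1, 1)

Row-insert the values π_1, π_2, … into P one at a time, bumping the leftmost entry strictly greater than the inserted value down to the next row. The recording tableau Q records, in position (i, j), the step at which that cell was added to P.
  Insert 3 (step 1): P = [3];  Q = [1]
  Insert 7 (step 2): P = [3, 7];  Q = [1, 2]
  Insert 4 (step 3): P = [3, 4] / [7];  Q = [1, 2] / [3]
  Insert 2 (step 4): P = [2, 4] / [3] / [7];  Q = [1, 2] / [3] / [4]
  Insert 5 (step 5): P = [2, 4, 5] / [3] / [7];  Q = [1, 2, 5] / [3] / [4]
  Insert 8 (step 6): P = [2, 4, 5, 8] / [3] / [7];  Q = [1, 2, 5, 6] / [3] / [4]
  Insert 6 (step 7): P = [2, 4, 5, 6] / [3, 8] / [7];  Q = [1, 2, 5, 6] / [3, 7] / [4]
  Insert 9 (step 8): P = [2, 4, 5, 6, 9] / [3, 8] / [7];  Q = [1, 2, 5, 6, 8] / [3, 7] / [4]
  Insert 1 (step 9): P = [1, 4, 5, 6, 9] / [2, 8] / [3] / [7];  Q = [1, 2, 5, 6, 8] / [3, 7] / [4] / [9]
Final shape: (5, 2, 1, 1).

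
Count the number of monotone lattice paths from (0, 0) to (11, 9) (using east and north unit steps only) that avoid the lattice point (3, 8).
Number of paths = 166475

Total paths from (0, 0) to (11, 9): C(20, 11) = 167960. Paths through (3, 8): (paths (0, 0) → (3, 8)) × (paths (3, 8) → (11, 9)) = C(11, 3) · C(9, 8) = 165 · 9 = 1485. Avoidance count = 167960 − 1485 = 166475.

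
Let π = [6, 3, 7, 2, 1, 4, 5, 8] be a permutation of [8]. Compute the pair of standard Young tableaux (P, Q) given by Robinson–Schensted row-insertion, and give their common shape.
P = [1, 4, 5, 8] / [2, 7] / [3] / [6];  Q = [1, 3, 7, 8] / [2, 6] / [4] / [5];  common shape = (4, 2, 1, 1)

Row-insert the values π_1, π_2, … into P one at a time, bumping the leftmost entry strictly greater than the inserted value down to the next row. The recording tableau Q records, in position (i, j), the step at which that cell was added to P.
  Insert 6 (step 1): P = [6];  Q = [1]
  Insert 3 (step 2): P = [3] / [6];  Q = [1] / [2]
  Insert 7 (step 3): P = [3, 7] / [6];  Q = [1, 3] / [2]
  Insert 2 (step 4): P = [2, 7] / [3] / [6];  Q = [1, 3] / [2] / [4]
  Insert 1 (step 5): P = [1, 7] / [2] / [3] / [6];  Q = [1, 3] / [2] / [4] / [5]
  Insert 4 (step 6): P = [1, 4] / [2, 7] / [3] / [6];  Q = [1, 3] / [2, 6] / [4] / [5]
  Insert 5 (step 7): P = [1, 4, 5] / [2, 7] / [3] / [6];  Q = [1, 3, 7] / [2, 6] / [4] / [5]
  Insert 8 (step 8): P = [1, 4, 5, 8] / [2, 7] / [3] / [6];  Q = [1, 3, 7, 8] / [2, 6] / [4] / [5]
Final shape: (4, 2, 1, 1).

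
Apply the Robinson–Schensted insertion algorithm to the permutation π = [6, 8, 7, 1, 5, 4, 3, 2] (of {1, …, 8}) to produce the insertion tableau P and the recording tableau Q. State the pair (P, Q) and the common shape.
P = [1, 2] / [3, 7] / [4] / [5] / [6] / [8];  Q = [1, 2] / [3, 5] / [4] / [6] / [7] / [8];  common shape = (2, 2, 1, 1, 1, 1)

Row-insert the values π_1, π_2, … into P one at a time, bumping the leftmost entry strictly greater than the inserted value down to the next row. The recording tableau Q records, in position (i, j), the step at which that cell was added to P.
  Insert 6 (step 1): P = [6];  Q = [1]
  Insert 8 (step 2): P = [6, 8];  Q = [1, 2]
  Insert 7 (step 3): P = [6, 7] / [8];  Q = [1, 2] / [3]
  Insert 1 (step 4): P = [1, 7] / [6] / [8];  Q = [1, 2] / [3] / [4]
  Insert 5 (step 5): P = [1, 5] / [6, 7] / [8];  Q = [1, 2] / [3, 5] / [4]
  Insert 4 (step 6): P = [1, 4] / [5, 7] / [6] / [8];  Q = [1, 2] / [3, 5] / [4] / [6]
  Insert 3 (step 7): P = [1, 3] / [4, 7] / [5] / [6] / [8];  Q = [1, 2] / [3, 5] / [4] / [6] / [7]
  Insert 2 (step 8): P = [1, 2] / [3, 7] / [4] / [5] / [6] / [8];  Q = [1, 2] / [3, 5] / [4] / [6] / [7] / [8]
Final shape: (2, 2, 1, 1, 1, 1).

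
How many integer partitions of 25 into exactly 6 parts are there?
p(25, 6 parts) = 235

Partitions of n into exactly k parts are in bijection with partitions of n − k into at most k parts (subtract 1 from each part). So p(25, exactly 6) = p(19, parts ≤ 6). Computing via the recurrence p(m, j) = p(m, j−1) + p(m−j, j) gives 235.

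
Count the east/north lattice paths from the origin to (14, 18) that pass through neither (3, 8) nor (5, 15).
Number of paths = 411133380

Inclusion–exclusion. Total paths: C(32, 14) = 471435600. Through P₁: C(11, 3)·C(21, 11) = 58198140. Through P₂: C(20, 5)·C(12, 9) = 3410880. Since P₁ is strictly southwest of P₂, a monotone path through both must visit P₁ then P₂; paths through both = C(11, 3)·C(9, 2)·C(12, 9) = 1306800. Avoid both = 471435600 − 58198140 − 3410880 + 1306800 = 411133380.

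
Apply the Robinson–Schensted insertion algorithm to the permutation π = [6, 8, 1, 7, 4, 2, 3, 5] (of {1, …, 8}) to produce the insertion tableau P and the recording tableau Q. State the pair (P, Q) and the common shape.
P = [1, 2, 3, 5] / [4, 7] / [6] / [8];  Q = [1, 2, 7, 8] / [3, 4] / [5] / [6];  common shape = (4, 2, 1, 1)

Row-insert the values π_1, π_2, … into P one at a time, bumping the leftmost entry strictly greater than the inserted value down to the next row. The recording tableau Q records, in position (i, j), the step at which that cell was added to P.
  Insert 6 (step 1): P = [6];  Q = [1]
  Insert 8 (step 2): P = [6, 8];  Q = [1, 2]
  Insert 1 (step 3): P = [1, 8] / [6];  Q = [1, 2] / [3]
  Insert 7 (step 4): P = [1, 7] / [6, 8];  Q = [1, 2] / [3, 4]
  Insert 4 (step 5): P = [1, 4] / [6, 7] / [8];  Q = [1, 2] / [3, 4] / [5]
  Insert 2 (step 6): P = [1, 2] / [4, 7] / [6] / [8];  Q = [1, 2] / [3, 4] / [5] / [6]
  Insert 3 (step 7): P = [1, 2, 3] / [4, 7] / [6] / [8];  Q = [1, 2, 7] / [3, 4] / [5] / [6]
  Insert 5 (step 8): P = [1, 2, 3, 5] / [4, 7] / [6] / [8];  Q = [1, 2, 7, 8] / [3, 4] / [5] / [6]
Final shape: (4, 2, 1, 1).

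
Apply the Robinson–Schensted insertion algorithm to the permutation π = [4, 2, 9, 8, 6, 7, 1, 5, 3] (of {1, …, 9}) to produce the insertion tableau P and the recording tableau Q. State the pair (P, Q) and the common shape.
P = [1, 3, 7] / [2, 5] / [4, 6] / [8] / [9];  Q = [1, 3, 6] / [2, 4] / [5, 8] / [7] / [9];  common shape = (3, 2, 2, 1, 1)

Row-insert the values π_1, π_2, … into P one at a time, bumping the leftmost entry strictly greater than the inserted value down to the next row. The recording tableau Q records, in position (i, j), the step at which that cell was added to P.
  Insert 4 (step 1): P = [4];  Q = [1]
  Insert 2 (step 2): P = [2] / [4];  Q = [1] / [2]
  Insert 9 (step 3): P = [2, 9] / [4];  Q = [1, 3] / [2]
  Insert 8 (step 4): P = [2, 8] / [4, 9];  Q = [1, 3] / [2, 4]
  Insert 6 (step 5): P = [2, 6] / [4, 8] / [9];  Q = [1, 3] / [2, 4] / [5]
  Insert 7 (step 6): P = [2, 6, 7] / [4, 8] / [9];  Q = [1, 3, 6] / [2, 4] / [5]
  Insert 1 (step 7): P = [1, 6, 7] / [2, 8] / [4] / [9];  Q = [1, 3, 6] / [2, 4] / [5] / [7]
  Insert 5 (step 8): P = [1, 5, 7] / [2, 6] / [4, 8] / [9];  Q = [1, 3, 6] / [2, 4] / [5, 8] / [7]
  Insert 3 (step 9): P = [1, 3, 7] / [2, 5] / [4, 6] / [8] / [9];  Q = [1, 3, 6] / [2, 4] / [5, 8] / [7] / [9]
Final shape: (3, 2, 2, 1, 1).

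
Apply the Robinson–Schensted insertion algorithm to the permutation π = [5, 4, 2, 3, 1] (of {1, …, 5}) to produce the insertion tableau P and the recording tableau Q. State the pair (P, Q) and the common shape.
P = [1, 3] / [2] / [4] / [5];  Q = [1, 4] / [2] / [3] / [5];  common shape = (2, 1, 1, 1)

Row-insert the values π_1, π_2, … into P one at a time, bumping the leftmost entry strictly greater than the inserted value down to the next row. The recording tableau Q records, in position (i, j), the step at which that cell was added to P.
  Insert 5 (step 1): P = [5];  Q = [1]
  Insert 4 (step 2): P = [4] / [5];  Q = [1] / [2]
  Insert 2 (step 3): P = [2] / [4] / [5];  Q = [1] / [2] / [3]
  Insert 3 (step 4): P = [2, 3] / [4] / [5];  Q = [1, 4] / [2] / [3]
  Insert 1 (step 5): P = [1, 3] / [2] / [4] / [5];  Q = [1, 4] / [2] / [3] / [5]
Final shape: (2, 1, 1, 1).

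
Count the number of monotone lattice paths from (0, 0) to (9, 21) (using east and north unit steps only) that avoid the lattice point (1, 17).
Number of paths = 14298240

Total paths from (0, 0) to (9, 21): C(30, 9) = 14307150. Paths through (1, 17): (paths (0, 0) → (1, 17)) × (paths (1, 17) → (9, 21)) = C(18, 1) · C(12, 8) = 18 · 495 = 8910. Avoidance count = 14307150 − 8910 = 14298240.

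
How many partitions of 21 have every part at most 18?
p(21, parts ≤ 18) = 788

Use the recurrence p(n, m) = p(n, m−1) + p(n−m, m): either the largest part is < m (count p(n, m−1)) or the largest part is exactly m (remove one copy of m, count p(n−m, m)). With p(0, ·) = 1 this gives p(21, parts ≤ 18) = 788. (By conjugating Young diagrams, this also counts partitions of 21 into at most 18 parts.)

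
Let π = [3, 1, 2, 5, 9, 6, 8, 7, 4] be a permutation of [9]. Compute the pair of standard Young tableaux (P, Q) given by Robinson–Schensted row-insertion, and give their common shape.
P = [1, 2, 4, 6, 7] / [3, 5] / [8] / [9];  Q = [1, 3, 4, 5, 7] / [2, 6] / [8] / [9];  common shape = (5, 2, 1, 1)

Row-insert the values π_1, π_2, … into P one at a time, bumping the leftmost entry strictly greater than the inserted value down to the next row. The recording tableau Q records, in position (i, j), the step at which that cell was added to P.
  Insert 3 (step 1): P = [3];  Q = [1]
  Insert 1 (step 2): P = [1] / [3];  Q = [1] / [2]
  Insert 2 (step 3): P = [1, 2] / [3];  Q = [1, 3] / [2]
  Insert 5 (step 4): P = [1, 2, 5] / [3];  Q = [1, 3, 4] / [2]
  Insert 9 (step 5): P = [1, 2, 5, 9] / [3];  Q = [1, 3, 4, 5] / [2]
  Insert 6 (step 6): P = [1, 2, 5, 6] / [3, 9];  Q = [1, 3, 4, 5] / [2, 6]
  Insert 8 (step 7): P = [1, 2, 5, 6, 8] / [3, 9];  Q = [1, 3, 4, 5, 7] / [2, 6]
  Insert 7 (step 8): P = [1, 2, 5, 6, 7] / [3, 8] / [9];  Q = [1, 3, 4, 5, 7] / [2, 6] / [8]
  Insert 4 (step 9): P = [1, 2, 4, 6, 7] / [3, 5] / [8] / [9];  Q = [1, 3, 4, 5, 7] / [2, 6] / [8] / [9]
Final shape: (5, 2, 1, 1).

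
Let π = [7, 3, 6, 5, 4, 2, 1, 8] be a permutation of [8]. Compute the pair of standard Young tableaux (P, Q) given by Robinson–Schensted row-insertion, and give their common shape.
P = [1, 4, 8] / [2] / [3] / [5] / [6] / [7];  Q = [1, 3, 8] / [2] / [4] / [5] / [6] / [7];  common shape = (3, 1, 1, 1, 1, 1)

Row-insert the values π_1, π_2, … into P one at a time, bumping the leftmost entry strictly greater than the inserted value down to the next row. The recording tableau Q records, in position (i, j), the step at which that cell was added to P.
  Insert 7 (step 1): P = [7];  Q = [1]
  Insert 3 (step 2): P = [3] / [7];  Q = [1] / [2]
  Insert 6 (step 3): P = [3, 6] / [7];  Q = [1, 3] / [2]
  Insert 5 (step 4): P = [3, 5] / [6] / [7];  Q = [1, 3] / [2] / [4]
  Insert 4 (step 5): P = [3, 4] / [5] / [6] / [7];  Q = [1, 3] / [2] / [4] / [5]
  Insert 2 (step 6): P = [2, 4] / [3] / [5] / [6] / [7];  Q = [1, 3] / [2] / [4] / [5] / [6]
  Insert 1 (step 7): P = [1, 4] / [2] / [3] / [5] / [6] / [7];  Q = [1, 3] / [2] / [4] / [5] / [6] / [7]
  Insert 8 (step 8): P = [1, 4, 8] / [2] / [3] / [5] / [6] / [7];  Q = [1, 3, 8] / [2] / [4] / [5] / [6] / [7]
Final shape: (3, 1, 1, 1, 1, 1).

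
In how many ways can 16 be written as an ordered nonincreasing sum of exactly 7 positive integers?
p(16, 7 parts) = 28

Partitions of n into exactly k parts ↔ partitions of n − k into at most k parts (subtract 1 from each part). For n = 16, k = 7, the partitions are: 10+1+1+1+1+1+1, 9+2+1+1+1+1+1, 8+3+1+1+1+1+1, 8+2+2+1+1+1+1, 7+4+1+1+1+1+1, 7+3+2+1+1+1+1, 7+2+2+2+1+1+1, 6+5+1+1+1+1+1, 6+4+2+1+1+1+1, 6+3+3+1+1+1+1, 6+3+2+2+1+1+1, 6+2+2+2+2+1+1, 5+5+2+1+1+1+1, 5+4+3+1+1+1+1, 5+4+2+2+1+1+1, 5+3+3+2+1+1+1, 5+3+2+2+2+1+1, 5+2+2+2+2+2+1, 4+4+4+1+1+1+1, 4+4+3+2+1+1+1, 4+4+2+2+2+1+1, 4+3+3+3+1+1+1, 4+3+3+2+2+1+1, 4+3+2+2+2+2+1, 4+2+2+2+2+2+2, 3+3+3+3+2+1+1, 3+3+3+2+2+2+1, 3+3+2+2+2+2+2. Count = 28.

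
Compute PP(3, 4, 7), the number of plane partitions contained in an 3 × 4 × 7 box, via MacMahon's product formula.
PP(3, 4, 7) = 1557270

Evaluate the triple product over i = 1..3, j = 1..4, k = 1..7. The factors are (2/1) · (3/2) · (4/3) · (5/4) · (6/5) · (7/6) · (8/7) · (3/2) · … (84 factors total). The numerators and denominators telescope so the product is an integer; carrying out the multiplication exactly gives PP(3, 4, 7) = 1557270.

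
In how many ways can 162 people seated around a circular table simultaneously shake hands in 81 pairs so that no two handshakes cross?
C_81 = 4462290049988320482463241297506133183499654740

These noncrossing handshakes are counted by the Catalan number C_n = (1/(n + 1)) · C(2n, n). For n = 81: C_81 = (1/82) · C(162, 81) = 365907784099042279561985786395502921046971688680/82 = 4462290049988320482463241297506133183499654740.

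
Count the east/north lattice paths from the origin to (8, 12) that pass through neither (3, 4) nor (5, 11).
Number of paths = 68493

Inclusion–exclusion. Total paths: C(20, 8) = 125970. Through P₁: C(7, 3)·C(13, 5) = 45045. Through P₂: C(16, 5)·C(4, 3) = 17472. Since P₁ is strictly southwest of P₂, a monotone path through both must visit P₁ then P₂; paths through both = C(7, 3)·C(9, 2)·C(4, 3) = 5040. Avoid both = 125970 − 45045 − 17472 + 5040 = 68493.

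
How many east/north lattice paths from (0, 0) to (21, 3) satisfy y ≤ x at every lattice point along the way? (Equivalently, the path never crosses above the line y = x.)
Number of paths = 1748

By the reflection principle (André's argument), the number of monotone paths to (21, 3) with n ≤ m that never go above y = x is C(24, 21) − C(24, 22) = 2024 − 276 = 1748.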